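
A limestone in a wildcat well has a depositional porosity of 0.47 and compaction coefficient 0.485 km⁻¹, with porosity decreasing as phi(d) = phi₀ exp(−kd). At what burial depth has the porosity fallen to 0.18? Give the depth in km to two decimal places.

1.98 km

Invert Athy's law: d = ln(phi₀/phi) / k
d = ln(0.47/0.18) / 0.485 = ln(2.611) / 0.485 = 0.9598 / 0.485 = 1.979 km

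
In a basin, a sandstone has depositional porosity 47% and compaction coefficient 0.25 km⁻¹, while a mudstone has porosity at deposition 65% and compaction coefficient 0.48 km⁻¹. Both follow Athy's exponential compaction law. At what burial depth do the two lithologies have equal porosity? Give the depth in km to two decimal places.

1.41 km

Set φ₀ₐ e^(−cₐZ) = φ₀ᵦ e^(−cᵦZ) ⇒ ln(φ₀ₐ/φ₀ᵦ) = (cₐ − cᵦ)·Z
Z = ln(0.47/0.65) / (0.25 − 0.48) = -0.3242 / -0.23 = 1.410 km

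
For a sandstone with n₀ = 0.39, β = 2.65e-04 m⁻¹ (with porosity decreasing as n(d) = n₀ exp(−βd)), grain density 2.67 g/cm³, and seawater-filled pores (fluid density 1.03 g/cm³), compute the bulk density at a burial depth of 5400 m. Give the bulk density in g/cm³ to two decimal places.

Working in km (1 km = 1000 m; β in km⁻¹ = β in m⁻¹ × 1000):
Porosity at depth: n = 0.39·exp(−0.265×5.4) = 0.39×0.2391 = 0.0932
Bulk density: ρ_b = (1−n)ρ_g + n·ρ_f = 0.9068×2.67 + 0.0932×1.03
       = 2.421 + 0.096 = 2.517 g/cm³

2.52 g/cm³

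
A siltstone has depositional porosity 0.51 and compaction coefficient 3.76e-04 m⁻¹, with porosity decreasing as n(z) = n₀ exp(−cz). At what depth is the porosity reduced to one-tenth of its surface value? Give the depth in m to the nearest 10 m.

Working in km (1 km = 1000 m; c in km⁻¹ = c in m⁻¹ × 1000):
n/n₀ = 1/10 ⇒ exp(−c·z) = 1/10 ⇒ z = ln(10) / c
z = 2.3026 / 0.376 = 6.124 km

6120 m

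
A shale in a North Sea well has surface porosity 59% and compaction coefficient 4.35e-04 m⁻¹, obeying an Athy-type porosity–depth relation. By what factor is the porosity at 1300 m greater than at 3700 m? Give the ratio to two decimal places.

Working in km (1 km = 1000 m; c in km⁻¹ = c in m⁻¹ × 1000):
phi(d₁)/phi(d₂) = e^(−c·d₁)/e^(−c·d₂) = e^{c(d₂−d₁)}
= exp(0.435 × 2.4) = exp(1.044) = 2.8406

2.84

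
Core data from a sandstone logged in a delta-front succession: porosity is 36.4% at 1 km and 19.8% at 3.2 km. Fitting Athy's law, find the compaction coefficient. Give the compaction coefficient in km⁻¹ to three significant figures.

Athy: phi(Z) = phi₀ e^(−kZ) ⇒ phi₁/phi₂ = e^{k(Z₂−Z₁)} ⇒ k = ln(phi₁/phi₂)/(Z₂−Z₁)
k = ln(0.364/0.198) / (3.2 − 1) = ln(1.838) / 2.2 = 0.6089 / 2.2 = 0.2768 km⁻¹

0.277 km⁻¹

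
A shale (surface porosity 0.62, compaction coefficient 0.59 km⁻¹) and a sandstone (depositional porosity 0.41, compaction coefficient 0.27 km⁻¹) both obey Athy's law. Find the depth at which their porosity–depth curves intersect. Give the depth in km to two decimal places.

Set n₀ₐ e^(−kₐZ) = n₀ᵦ e^(−kᵦZ) ⇒ ln(n₀ₐ/n₀ᵦ) = (kₐ − kᵦ)·Z
Z = ln(0.62/0.41) / (0.59 − 0.27) = 0.4136 / 0.32 = 1.292 km

1.29 km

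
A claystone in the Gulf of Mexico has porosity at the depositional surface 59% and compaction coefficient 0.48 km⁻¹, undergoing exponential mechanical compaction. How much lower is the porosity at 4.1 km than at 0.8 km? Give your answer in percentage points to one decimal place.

31.9 percentage points

φ(0.8) = 0.59·e^(−0.48×0.8) = 0.4019
φ(4.1) = 0.59·e^(−0.48×4.1) = 0.0824
Δφ = 0.4019 − 0.0824 = 0.3194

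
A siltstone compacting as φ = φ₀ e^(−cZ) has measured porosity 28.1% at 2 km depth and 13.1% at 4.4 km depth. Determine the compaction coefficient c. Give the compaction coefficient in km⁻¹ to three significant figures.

0.318 km⁻¹

Athy: φ(Z) = φ₀ e^(−cZ) ⇒ φ₁/φ₂ = e^{c(Z₂−Z₁)} ⇒ c = ln(φ₁/φ₂)/(Z₂−Z₁)
c = ln(0.281/0.131) / (4.4 − 2) = ln(2.145) / 2.4 = 0.7632 / 2.4 = 0.318 km⁻¹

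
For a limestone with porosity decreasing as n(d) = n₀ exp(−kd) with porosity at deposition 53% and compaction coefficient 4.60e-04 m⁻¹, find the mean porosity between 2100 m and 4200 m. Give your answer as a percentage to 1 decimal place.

12.9%

Working in km (1 km = 1000 m; k in km⁻¹ = k in m⁻¹ × 1000):
⟨n⟩ = (1/(d₂−d₁)) ∫ n₀ e^(−kd) dd = n₀·(e^(−k·d₁) − e^(−k·d₂)) / (k·(d₂−d₁))
e^(−0.46×2.1) = 0.3806; e^(−0.46×4.2) = 0.1449
⟨n⟩ = 0.53 × (0.3806 − 0.1449) / (0.46 × 2.1) = 0.53 × 0.2440 = 0.1293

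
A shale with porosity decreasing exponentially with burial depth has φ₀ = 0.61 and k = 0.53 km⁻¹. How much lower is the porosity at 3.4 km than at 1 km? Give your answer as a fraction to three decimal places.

φ(1) = 0.61·e^(−0.53×1) = 0.3590
φ(3.4) = 0.61·e^(−0.53×3.4) = 0.1006
Δφ = 0.3590 − 0.1006 = 0.2584

0.258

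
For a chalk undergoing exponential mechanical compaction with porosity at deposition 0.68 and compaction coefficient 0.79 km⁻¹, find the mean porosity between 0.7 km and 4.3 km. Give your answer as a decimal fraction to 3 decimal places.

0.130

⟨n⟩ = (1/(Z₂−Z₁)) ∫ n₀ e^(−cZ) dZ = n₀·(e^(−c·Z₁) − e^(−c·Z₂)) / (c·(Z₂−Z₁))
e^(−0.79×0.7) = 0.5752; e^(−0.79×4.3) = 0.0335
⟨n⟩ = 0.68 × (0.5752 − 0.0335) / (0.79 × 3.6) = 0.68 × 0.1905 = 0.1295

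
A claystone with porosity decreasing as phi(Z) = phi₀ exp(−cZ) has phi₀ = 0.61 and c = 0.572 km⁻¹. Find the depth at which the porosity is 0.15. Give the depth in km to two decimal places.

Invert Athy's law: Z = ln(phi₀/phi) / c
Z = ln(0.61/0.15) / 0.572 = ln(4.067) / 0.572 = 1.4028 / 0.572 = 2.452 km

2.45 km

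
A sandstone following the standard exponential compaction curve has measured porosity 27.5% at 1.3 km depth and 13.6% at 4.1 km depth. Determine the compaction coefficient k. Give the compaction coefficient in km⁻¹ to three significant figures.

Athy: n(Z) = n₀ e^(−kZ) ⇒ n₁/n₂ = e^{k(Z₂−Z₁)} ⇒ k = ln(n₁/n₂)/(Z₂−Z₁)
k = ln(0.275/0.136) / (4.1 − 1.3) = ln(2.022) / 2.8 = 0.7041 / 2.8 = 0.2515 km⁻¹

0.251 km⁻¹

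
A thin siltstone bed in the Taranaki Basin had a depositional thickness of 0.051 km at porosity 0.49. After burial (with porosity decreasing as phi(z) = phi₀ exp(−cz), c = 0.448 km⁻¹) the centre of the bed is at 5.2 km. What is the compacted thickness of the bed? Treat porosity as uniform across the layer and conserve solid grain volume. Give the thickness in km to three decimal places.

0.027 km

Porosity at 5.2 km: phi = 0.49·exp(−0.448×5.2) = 0.0477
Solid-volume conservation: h(1−phi) = h₀(1−phi₀) ⇒ h = h₀·(1−phi₀)/(1−phi)
h = 0.051 × (1 − 0.49)/(1 − 0.0477) = 0.051 × 0.5355 = 0.0273 km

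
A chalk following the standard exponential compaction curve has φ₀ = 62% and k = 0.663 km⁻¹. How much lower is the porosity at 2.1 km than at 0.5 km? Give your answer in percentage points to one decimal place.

29.1 percentage points

φ(0.5) = 0.62·e^(−0.663×0.5) = 0.4451
φ(2.1) = 0.62·e^(−0.663×2.1) = 0.1541
Δφ = 0.4451 − 0.1541 = 0.2910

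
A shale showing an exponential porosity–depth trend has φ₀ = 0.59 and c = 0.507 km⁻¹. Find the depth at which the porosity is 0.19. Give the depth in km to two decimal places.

2.23 km

Invert Athy's law: Z = ln(φ₀/φ) / c
Z = ln(0.59/0.19) / 0.507 = ln(3.105) / 0.507 = 1.1331 / 0.507 = 2.235 km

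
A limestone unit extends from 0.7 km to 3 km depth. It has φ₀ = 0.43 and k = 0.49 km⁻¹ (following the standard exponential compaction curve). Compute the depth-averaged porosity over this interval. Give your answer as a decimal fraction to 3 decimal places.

⟨φ⟩ = (1/(z₂−z₁)) ∫ φ₀ e^(−kz) dz = φ₀·(e^(−k·z₁) − e^(−k·z₂)) / (k·(z₂−z₁))
e^(−0.49×0.7) = 0.7096; e^(−0.49×3) = 0.2299
⟨φ⟩ = 0.43 × (0.7096 − 0.2299) / (0.49 × 2.3) = 0.43 × 0.4257 = 0.1830

0.183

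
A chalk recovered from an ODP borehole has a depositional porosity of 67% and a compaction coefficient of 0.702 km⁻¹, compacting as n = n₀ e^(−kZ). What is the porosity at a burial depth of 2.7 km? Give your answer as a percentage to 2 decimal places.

10.07%

n = n₀·exp(−k·Z) = 0.67 × exp(−0.702 × 2.7) = 0.67 × exp(−1.895)
  = 0.67 × 0.1503 = 0.1007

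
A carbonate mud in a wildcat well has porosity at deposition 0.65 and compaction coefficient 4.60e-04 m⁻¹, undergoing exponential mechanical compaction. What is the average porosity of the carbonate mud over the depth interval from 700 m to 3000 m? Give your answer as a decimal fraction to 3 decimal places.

Working in km (1 km = 1000 m; β in km⁻¹ = β in m⁻¹ × 1000):
⟨phi⟩ = (1/(Z₂−Z₁)) ∫ phi₀ e^(−βZ) dZ = phi₀·(e^(−β·Z₁) − e^(−β·Z₂)) / (β·(Z₂−Z₁))
e^(−0.46×0.7) = 0.7247; e^(−0.46×3) = 0.2516
⟨phi⟩ = 0.65 × (0.7247 − 0.2516) / (0.46 × 2.3) = 0.65 × 0.4472 = 0.2907

0.291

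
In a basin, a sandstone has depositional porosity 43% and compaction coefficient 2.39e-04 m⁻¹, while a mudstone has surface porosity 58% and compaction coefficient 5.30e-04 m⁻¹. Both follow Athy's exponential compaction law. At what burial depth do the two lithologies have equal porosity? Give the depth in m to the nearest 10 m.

1030 m

Working in km (1 km = 1000 m; c in km⁻¹ = c in m⁻¹ × 1000):
Set φ₀ₐ e^(−cₐZ) = φ₀ᵦ e^(−cᵦZ) ⇒ ln(φ₀ₐ/φ₀ᵦ) = (cₐ − cᵦ)·Z
Z = ln(0.43/0.58) / (0.239 − 0.53) = -0.2992 / -0.291 = 1.028 km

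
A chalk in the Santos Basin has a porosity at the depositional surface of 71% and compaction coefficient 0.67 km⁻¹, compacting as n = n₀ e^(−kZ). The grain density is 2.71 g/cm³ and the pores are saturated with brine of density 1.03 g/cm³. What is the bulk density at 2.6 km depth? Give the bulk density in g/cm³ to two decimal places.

Porosity at depth: n = 0.71·exp(−0.67×2.6) = 0.71×0.1752 = 0.1244
Bulk density: ρ_b = (1−n)ρ_g + n·ρ_f = 0.8756×2.71 + 0.1244×1.03
       = 2.373 + 0.128 = 2.501 g/cm³

2.50 g/cm³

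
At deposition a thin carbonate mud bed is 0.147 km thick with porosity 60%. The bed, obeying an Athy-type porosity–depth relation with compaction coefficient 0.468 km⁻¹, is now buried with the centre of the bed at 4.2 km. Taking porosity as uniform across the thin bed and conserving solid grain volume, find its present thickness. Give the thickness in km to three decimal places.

0.064 km

Porosity at 4.2 km: phi = 0.6·exp(−0.468×4.2) = 0.0840
Solid-volume conservation: h(1−phi) = h₀(1−phi₀) ⇒ h = h₀·(1−phi₀)/(1−phi)
h = 0.147 × (1 − 0.6)/(1 − 0.0840) = 0.147 × 0.4367 = 0.0642 km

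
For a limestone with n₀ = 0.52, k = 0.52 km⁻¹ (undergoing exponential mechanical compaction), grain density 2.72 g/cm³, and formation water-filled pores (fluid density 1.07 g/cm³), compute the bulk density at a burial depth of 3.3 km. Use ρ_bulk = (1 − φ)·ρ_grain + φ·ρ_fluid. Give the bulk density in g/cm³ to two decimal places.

2.57 g/cm³

Porosity at depth: n = 0.52·exp(−0.52×3.3) = 0.52×0.1798 = 0.0935
Bulk density: ρ_b = (1−n)ρ_g + n·ρ_f = 0.9065×2.72 + 0.0935×1.07
       = 2.466 + 0.100 = 2.566 g/cm³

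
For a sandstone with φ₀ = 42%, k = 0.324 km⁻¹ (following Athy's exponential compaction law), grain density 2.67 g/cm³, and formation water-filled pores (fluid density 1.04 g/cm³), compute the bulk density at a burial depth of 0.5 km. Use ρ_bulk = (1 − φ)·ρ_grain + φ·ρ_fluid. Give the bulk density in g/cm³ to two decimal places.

Porosity at depth: φ = 0.42·exp(−0.324×0.5) = 0.42×0.8504 = 0.3572
Bulk density: ρ_b = (1−φ)ρ_g + φ·ρ_f = 0.6428×2.67 + 0.3572×1.04
       = 1.716 + 0.371 = 2.088 g/cm³

2.09 g/cm³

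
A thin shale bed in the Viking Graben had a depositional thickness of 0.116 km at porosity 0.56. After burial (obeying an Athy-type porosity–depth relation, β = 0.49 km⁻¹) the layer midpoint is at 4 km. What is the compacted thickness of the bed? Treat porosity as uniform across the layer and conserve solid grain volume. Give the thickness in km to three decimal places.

0.055 km

Porosity at 4 km: n = 0.56·exp(−0.49×4) = 0.0789
Solid-volume conservation: h(1−n) = h₀(1−n₀) ⇒ h = h₀·(1−n₀)/(1−n)
h = 0.116 × (1 − 0.56)/(1 − 0.0789) = 0.116 × 0.4777 = 0.0554 km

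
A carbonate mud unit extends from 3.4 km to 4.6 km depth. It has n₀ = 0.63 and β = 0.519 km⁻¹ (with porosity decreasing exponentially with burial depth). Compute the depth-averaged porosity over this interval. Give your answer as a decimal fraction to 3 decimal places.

⟨n⟩ = (1/(Z₂−Z₁)) ∫ n₀ e^(−βZ) dZ = n₀·(e^(−β·Z₁) − e^(−β·Z₂)) / (β·(Z₂−Z₁))
e^(−0.519×3.4) = 0.1713; e^(−0.519×4.6) = 0.0919
⟨n⟩ = 0.63 × (0.1713 − 0.0919) / (0.519 × 1.2) = 0.63 × 0.1275 = 0.0803

0.080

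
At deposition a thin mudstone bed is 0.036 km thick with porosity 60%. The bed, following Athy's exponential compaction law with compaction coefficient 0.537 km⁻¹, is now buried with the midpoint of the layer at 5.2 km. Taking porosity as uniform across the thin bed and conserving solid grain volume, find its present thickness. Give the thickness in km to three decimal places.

Porosity at 5.2 km: n = 0.6·exp(−0.537×5.2) = 0.0368
Solid-volume conservation: h(1−n) = h₀(1−n₀) ⇒ h = h₀·(1−n₀)/(1−n)
h = 0.036 × (1 − 0.6)/(1 − 0.0368) = 0.036 × 0.4153 = 0.0149 km

0.015 km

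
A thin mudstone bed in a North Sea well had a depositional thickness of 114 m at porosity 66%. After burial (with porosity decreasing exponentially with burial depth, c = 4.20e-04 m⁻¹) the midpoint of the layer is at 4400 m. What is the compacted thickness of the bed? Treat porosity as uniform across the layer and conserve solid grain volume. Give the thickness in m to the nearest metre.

Working in km (1 km = 1000 m; c in km⁻¹ = c in m⁻¹ × 1000):
Porosity at 4.4 km: n = 0.66·exp(−0.42×4.4) = 0.1040
Solid-volume conservation: h(1−n) = h₀(1−n₀) ⇒ h = h₀·(1−n₀)/(1−n)
h = 0.114 × (1 − 0.66)/(1 − 0.1040) = 0.114 × 0.3795 = 0.0433 km

43 m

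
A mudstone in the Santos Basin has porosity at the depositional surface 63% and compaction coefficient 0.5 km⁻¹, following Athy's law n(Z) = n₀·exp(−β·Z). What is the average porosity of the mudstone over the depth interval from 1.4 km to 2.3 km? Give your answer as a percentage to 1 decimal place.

25.2%

⟨n⟩ = (1/(Z₂−Z₁)) ∫ n₀ e^(−βZ) dZ = n₀·(e^(−β·Z₁) − e^(−β·Z₂)) / (β·(Z₂−Z₁))
e^(−0.5×1.4) = 0.4966; e^(−0.5×2.3) = 0.3166
⟨n⟩ = 0.63 × (0.4966 − 0.3166) / (0.5 × 0.9) = 0.63 × 0.3999 = 0.2519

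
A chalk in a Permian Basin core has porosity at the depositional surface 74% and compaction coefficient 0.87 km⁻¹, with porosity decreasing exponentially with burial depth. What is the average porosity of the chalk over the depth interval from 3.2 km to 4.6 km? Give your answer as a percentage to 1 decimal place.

2.6%

⟨φ⟩ = (1/(z₂−z₁)) ∫ φ₀ e^(−cz) dz = φ₀·(e^(−c·z₁) − e^(−c·z₂)) / (c·(z₂−z₁))
e^(−0.87×3.2) = 0.0618; e^(−0.87×4.6) = 0.0183
⟨φ⟩ = 0.74 × (0.0618 − 0.0183) / (0.87 × 1.4) = 0.74 × 0.0357 = 0.0264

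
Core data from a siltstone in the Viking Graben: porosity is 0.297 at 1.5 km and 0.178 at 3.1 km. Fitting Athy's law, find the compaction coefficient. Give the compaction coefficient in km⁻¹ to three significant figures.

0.320 km⁻¹

Athy: φ(d) = φ₀ e^(−βd) ⇒ φ₁/φ₂ = e^{β(d₂−d₁)} ⇒ β = ln(φ₁/φ₂)/(d₂−d₁)
β = ln(0.297/0.178) / (3.1 − 1.5) = ln(1.669) / 1.6 = 0.5119 / 1.6 = 0.32 km⁻¹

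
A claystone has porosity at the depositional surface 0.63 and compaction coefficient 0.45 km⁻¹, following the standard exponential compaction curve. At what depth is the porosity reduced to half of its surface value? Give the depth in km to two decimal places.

1.54 km

phi/phi₀ = 1/2 ⇒ exp(−β·Z) = 1/2 ⇒ Z = ln(2) / β
Z = 0.6931 / 0.45 = 1.540 km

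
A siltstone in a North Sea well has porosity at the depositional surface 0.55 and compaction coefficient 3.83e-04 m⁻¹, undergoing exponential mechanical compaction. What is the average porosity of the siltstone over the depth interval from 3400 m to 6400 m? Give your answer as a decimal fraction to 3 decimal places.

0.089

Working in km (1 km = 1000 m; k in km⁻¹ = k in m⁻¹ × 1000):
⟨φ⟩ = (1/(z₂−z₁)) ∫ φ₀ e^(−kz) dz = φ₀·(e^(−k·z₁) − e^(−k·z₂)) / (k·(z₂−z₁))
e^(−0.383×3.4) = 0.2719; e^(−0.383×6.4) = 0.0862
⟨φ⟩ = 0.55 × (0.2719 − 0.0862) / (0.383 × 3) = 0.55 × 0.1617 = 0.0889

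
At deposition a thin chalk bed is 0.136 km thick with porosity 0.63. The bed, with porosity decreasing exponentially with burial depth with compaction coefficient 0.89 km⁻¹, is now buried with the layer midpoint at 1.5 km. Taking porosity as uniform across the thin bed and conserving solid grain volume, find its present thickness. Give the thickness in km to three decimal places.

0.060 km

Porosity at 1.5 km: phi = 0.63·exp(−0.89×1.5) = 0.1658
Solid-volume conservation: h(1−phi) = h₀(1−phi₀) ⇒ h = h₀·(1−phi₀)/(1−phi)
h = 0.136 × (1 − 0.63)/(1 − 0.1658) = 0.136 × 0.4435 = 0.0603 km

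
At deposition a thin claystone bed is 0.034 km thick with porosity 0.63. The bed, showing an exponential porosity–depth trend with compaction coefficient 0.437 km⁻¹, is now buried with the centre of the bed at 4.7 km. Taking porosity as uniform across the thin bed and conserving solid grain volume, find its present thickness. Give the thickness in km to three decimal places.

Porosity at 4.7 km: φ = 0.63·exp(−0.437×4.7) = 0.0808
Solid-volume conservation: h(1−φ) = h₀(1−φ₀) ⇒ h = h₀·(1−φ₀)/(1−φ)
h = 0.034 × (1 − 0.63)/(1 − 0.0808) = 0.034 × 0.4025 = 0.0137 km

0.014 km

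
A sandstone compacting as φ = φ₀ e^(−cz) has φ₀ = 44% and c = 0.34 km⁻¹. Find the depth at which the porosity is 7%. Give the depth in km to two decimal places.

5.41 km

Invert Athy's law: z = ln(φ₀/φ) / c
z = ln(0.44/0.07) / 0.34 = ln(6.286) / 0.34 = 1.8383 / 0.34 = 5.407 km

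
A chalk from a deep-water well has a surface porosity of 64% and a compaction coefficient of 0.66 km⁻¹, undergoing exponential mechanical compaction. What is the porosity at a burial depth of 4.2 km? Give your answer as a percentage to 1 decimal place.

phi = phi₀·exp(−β·z) = 0.64 × exp(−0.66 × 4.2) = 0.64 × exp(−2.772)
  = 0.64 × 0.0625 = 0.0400

4.0%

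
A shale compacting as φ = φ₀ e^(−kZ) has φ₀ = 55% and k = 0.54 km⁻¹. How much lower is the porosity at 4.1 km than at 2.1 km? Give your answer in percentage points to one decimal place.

φ(2.1) = 0.55·e^(−0.54×2.1) = 0.1770
φ(4.1) = 0.55·e^(−0.54×4.1) = 0.0601
Δφ = 0.1770 − 0.0601 = 0.1169

11.7 percentage points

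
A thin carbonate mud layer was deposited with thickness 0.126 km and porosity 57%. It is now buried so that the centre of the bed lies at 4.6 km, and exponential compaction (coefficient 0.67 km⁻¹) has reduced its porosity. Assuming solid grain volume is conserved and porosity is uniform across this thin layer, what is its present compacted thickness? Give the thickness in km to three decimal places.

0.056 km

Porosity at 4.6 km: n = 0.57·exp(−0.67×4.6) = 0.0261
Solid-volume conservation: h(1−n) = h₀(1−n₀) ⇒ h = h₀·(1−n₀)/(1−n)
h = 0.126 × (1 − 0.57)/(1 − 0.0261) = 0.126 × 0.4415 = 0.0556 km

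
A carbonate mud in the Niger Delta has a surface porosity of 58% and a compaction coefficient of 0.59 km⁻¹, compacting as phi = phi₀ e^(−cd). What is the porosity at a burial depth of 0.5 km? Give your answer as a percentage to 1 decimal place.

43.2%

phi = phi₀·exp(−c·d) = 0.58 × exp(−0.59 × 0.5) = 0.58 × exp(−0.295)
  = 0.58 × 0.7445 = 0.4318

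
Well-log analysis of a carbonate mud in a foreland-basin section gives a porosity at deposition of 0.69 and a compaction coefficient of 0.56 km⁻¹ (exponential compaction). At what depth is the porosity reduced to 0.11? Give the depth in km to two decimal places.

3.28 km

Invert Athy's law: Z = ln(phi₀/phi) / c
Z = ln(0.69/0.11) / 0.56 = ln(6.273) / 0.56 = 1.8362 / 0.56 = 3.279 km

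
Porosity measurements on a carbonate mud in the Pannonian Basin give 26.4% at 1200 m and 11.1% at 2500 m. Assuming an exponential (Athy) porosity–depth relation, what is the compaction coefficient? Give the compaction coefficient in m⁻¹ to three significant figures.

0.000666 m⁻¹

Working in km (1 km = 1000 m; β in km⁻¹ = β in m⁻¹ × 1000):
Athy: φ(Z) = φ₀ e^(−βZ) ⇒ φ₁/φ₂ = e^{β(Z₂−Z₁)} ⇒ β = ln(φ₁/φ₂)/(Z₂−Z₁)
β = ln(0.264/0.111) / (2.5 − 1.2) = ln(2.378) / 1.3 = 0.8664 / 1.3 = 0.6665 km⁻¹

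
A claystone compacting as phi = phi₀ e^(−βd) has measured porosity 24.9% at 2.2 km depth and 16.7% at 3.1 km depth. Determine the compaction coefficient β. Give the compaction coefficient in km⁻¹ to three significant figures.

Athy: phi(d) = phi₀ e^(−βd) ⇒ phi₁/phi₂ = e^{β(d₂−d₁)} ⇒ β = ln(phi₁/phi₂)/(d₂−d₁)
β = ln(0.249/0.167) / (3.1 − 2.2) = ln(1.491) / 0.9 = 0.3995 / 0.9 = 0.4438 km⁻¹

0.444 km⁻¹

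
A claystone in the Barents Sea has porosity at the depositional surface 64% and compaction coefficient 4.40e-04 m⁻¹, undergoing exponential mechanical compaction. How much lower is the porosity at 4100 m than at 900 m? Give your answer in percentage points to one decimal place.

Working in km (1 km = 1000 m; c in km⁻¹ = c in m⁻¹ × 1000):
n(0.9) = 0.64·e^(−0.44×0.9) = 0.4307
n(4.1) = 0.64·e^(−0.44×4.1) = 0.1054
Δn = 0.4307 − 0.1054 = 0.3254

32.5 percentage points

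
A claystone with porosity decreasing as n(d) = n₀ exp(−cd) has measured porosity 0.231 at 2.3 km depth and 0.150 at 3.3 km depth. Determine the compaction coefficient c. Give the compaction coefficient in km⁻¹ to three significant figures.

0.432 km⁻¹

Athy: n(d) = n₀ e^(−cd) ⇒ n₁/n₂ = e^{c(d₂−d₁)} ⇒ c = ln(n₁/n₂)/(d₂−d₁)
c = ln(0.231/0.15) / (3.3 − 2.3) = ln(1.54) / 1 = 0.4318 / 1 = 0.4318 km⁻¹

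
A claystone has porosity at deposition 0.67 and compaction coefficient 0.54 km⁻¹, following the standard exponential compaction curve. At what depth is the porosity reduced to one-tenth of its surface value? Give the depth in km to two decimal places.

4.26 km

phi/phi₀ = 1/10 ⇒ exp(−β·z) = 1/10 ⇒ z = ln(10) / β
z = 2.3026 / 0.54 = 4.264 km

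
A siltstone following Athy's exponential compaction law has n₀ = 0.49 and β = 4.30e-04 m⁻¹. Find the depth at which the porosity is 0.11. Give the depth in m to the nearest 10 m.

Working in km (1 km = 1000 m; β in km⁻¹ = β in m⁻¹ × 1000):
Invert Athy's law: d = ln(n₀/n) / β
d = ln(0.49/0.11) / 0.43 = ln(4.455) / 0.43 = 1.4939 / 0.43 = 3.474 km

3470 m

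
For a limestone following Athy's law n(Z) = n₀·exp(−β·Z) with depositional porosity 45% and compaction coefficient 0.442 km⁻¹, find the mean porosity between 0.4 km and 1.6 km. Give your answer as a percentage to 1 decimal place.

29.3%

⟨n⟩ = (1/(Z₂−Z₁)) ∫ n₀ e^(−βZ) dZ = n₀·(e^(−β·Z₁) − e^(−β·Z₂)) / (β·(Z₂−Z₁))
e^(−0.442×0.4) = 0.8379; e^(−0.442×1.6) = 0.4930
⟨n⟩ = 0.45 × (0.8379 − 0.4930) / (0.442 × 1.2) = 0.45 × 0.6503 = 0.2926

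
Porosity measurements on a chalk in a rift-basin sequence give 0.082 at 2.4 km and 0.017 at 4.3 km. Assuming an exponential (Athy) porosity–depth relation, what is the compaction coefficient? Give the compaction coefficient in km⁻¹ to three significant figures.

0.828 km⁻¹

Athy: n(d) = n₀ e^(−βd) ⇒ n₁/n₂ = e^{β(d₂−d₁)} ⇒ β = ln(n₁/n₂)/(d₂−d₁)
β = ln(0.082/0.017) / (4.3 − 2.4) = ln(4.824) / 1.9 = 1.5735 / 1.9 = 0.8282 km⁻¹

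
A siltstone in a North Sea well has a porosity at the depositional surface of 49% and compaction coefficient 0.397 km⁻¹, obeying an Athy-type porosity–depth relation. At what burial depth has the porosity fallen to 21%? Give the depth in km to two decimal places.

Invert Athy's law: Z = ln(phi₀/phi) / β
Z = ln(0.49/0.21) / 0.397 = ln(2.333) / 0.397 = 0.8473 / 0.397 = 2.134 km

2.13 km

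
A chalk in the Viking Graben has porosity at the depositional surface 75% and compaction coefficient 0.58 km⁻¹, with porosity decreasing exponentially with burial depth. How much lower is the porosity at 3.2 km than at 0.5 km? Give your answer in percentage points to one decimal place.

44.4 percentage points

phi(0.5) = 0.75·e^(−0.58×0.5) = 0.5612
phi(3.2) = 0.75·e^(−0.58×3.2) = 0.1172
Δphi = 0.5612 − 0.1172 = 0.4440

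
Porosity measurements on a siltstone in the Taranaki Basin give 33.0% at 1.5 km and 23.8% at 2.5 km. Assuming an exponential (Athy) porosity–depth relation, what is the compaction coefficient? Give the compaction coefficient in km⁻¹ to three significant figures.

Athy: φ(d) = φ₀ e^(−cd) ⇒ φ₁/φ₂ = e^{c(d₂−d₁)} ⇒ c = ln(φ₁/φ₂)/(d₂−d₁)
c = ln(0.33/0.238) / (2.5 − 1.5) = ln(1.387) / 1 = 0.3268 / 1 = 0.3268 km⁻¹

0.327 km⁻¹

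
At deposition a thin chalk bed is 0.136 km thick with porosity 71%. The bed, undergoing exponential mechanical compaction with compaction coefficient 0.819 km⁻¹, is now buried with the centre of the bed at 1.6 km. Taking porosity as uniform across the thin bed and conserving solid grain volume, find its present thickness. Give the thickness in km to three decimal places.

0.049 km

Porosity at 1.6 km: n = 0.71·exp(−0.819×1.6) = 0.1915
Solid-volume conservation: h(1−n) = h₀(1−n₀) ⇒ h = h₀·(1−n₀)/(1−n)
h = 0.136 × (1 − 0.71)/(1 − 0.1915) = 0.136 × 0.3587 = 0.0488 km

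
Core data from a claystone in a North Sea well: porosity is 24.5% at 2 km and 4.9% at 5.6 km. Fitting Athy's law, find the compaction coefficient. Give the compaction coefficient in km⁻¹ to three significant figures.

0.447 km⁻¹

Athy: phi(z) = phi₀ e^(−cz) ⇒ phi₁/phi₂ = e^{c(z₂−z₁)} ⇒ c = ln(phi₁/phi₂)/(z₂−z₁)
c = ln(0.245/0.049) / (5.6 − 2) = ln(5) / 3.6 = 1.6094 / 3.6 = 0.4471 km⁻¹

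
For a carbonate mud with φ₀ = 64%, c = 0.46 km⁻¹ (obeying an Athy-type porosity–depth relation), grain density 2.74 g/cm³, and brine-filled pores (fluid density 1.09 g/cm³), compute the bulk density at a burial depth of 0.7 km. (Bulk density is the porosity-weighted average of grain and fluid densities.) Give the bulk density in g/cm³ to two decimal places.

Porosity at depth: φ = 0.64·exp(−0.46×0.7) = 0.64×0.7247 = 0.4638
Bulk density: ρ_b = (1−φ)ρ_g + φ·ρ_f = 0.5362×2.74 + 0.4638×1.09
       = 1.469 + 0.506 = 1.975 g/cm³

1.97 g/cm³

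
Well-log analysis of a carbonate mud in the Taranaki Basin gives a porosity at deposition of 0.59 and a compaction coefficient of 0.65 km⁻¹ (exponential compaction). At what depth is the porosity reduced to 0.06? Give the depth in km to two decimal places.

3.52 km

Invert Athy's law: Z = ln(phi₀/phi) / β
Z = ln(0.59/0.06) / 0.65 = ln(9.833) / 0.65 = 2.2858 / 0.65 = 3.517 km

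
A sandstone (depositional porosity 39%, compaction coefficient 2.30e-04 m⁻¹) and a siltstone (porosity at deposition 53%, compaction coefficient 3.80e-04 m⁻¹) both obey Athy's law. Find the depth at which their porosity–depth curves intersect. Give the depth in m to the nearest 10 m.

2040 m

Working in km (1 km = 1000 m; k in km⁻¹ = k in m⁻¹ × 1000):
Set φ₀ₐ e^(−kₐz) = φ₀ᵦ e^(−kᵦz) ⇒ ln(φ₀ₐ/φ₀ᵦ) = (kₐ − kᵦ)·z
z = ln(0.39/0.53) / (0.23 − 0.38) = -0.3067 / -0.15 = 2.045 km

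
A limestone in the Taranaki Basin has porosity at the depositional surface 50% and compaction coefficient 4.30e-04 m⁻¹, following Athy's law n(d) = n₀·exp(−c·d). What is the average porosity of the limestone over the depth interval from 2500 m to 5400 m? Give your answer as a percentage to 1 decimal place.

Working in km (1 km = 1000 m; c in km⁻¹ = c in m⁻¹ × 1000):
⟨n⟩ = (1/(d₂−d₁)) ∫ n₀ e^(−cd) dd = n₀·(e^(−c·d₁) − e^(−c·d₂)) / (c·(d₂−d₁))
e^(−0.43×2.5) = 0.3413; e^(−0.43×5.4) = 0.0981
⟨n⟩ = 0.5 × (0.3413 − 0.0981) / (0.43 × 2.9) = 0.5 × 0.1950 = 0.0975

9.8%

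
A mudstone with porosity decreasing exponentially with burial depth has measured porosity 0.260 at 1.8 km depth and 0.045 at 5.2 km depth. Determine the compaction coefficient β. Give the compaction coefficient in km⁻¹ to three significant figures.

Athy: n(Z) = n₀ e^(−βZ) ⇒ n₁/n₂ = e^{β(Z₂−Z₁)} ⇒ β = ln(n₁/n₂)/(Z₂−Z₁)
β = ln(0.26/0.045) / (5.2 − 1.8) = ln(5.778) / 3.4 = 1.7540 / 3.4 = 0.5159 km⁻¹

0.516 km⁻¹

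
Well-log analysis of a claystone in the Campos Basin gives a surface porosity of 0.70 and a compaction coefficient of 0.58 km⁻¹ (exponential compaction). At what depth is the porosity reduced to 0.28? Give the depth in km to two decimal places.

Invert Athy's law: z = ln(n₀/n) / c
z = ln(0.7/0.28) / 0.58 = ln(2.5) / 0.58 = 0.9163 / 0.58 = 1.580 km

1.58 km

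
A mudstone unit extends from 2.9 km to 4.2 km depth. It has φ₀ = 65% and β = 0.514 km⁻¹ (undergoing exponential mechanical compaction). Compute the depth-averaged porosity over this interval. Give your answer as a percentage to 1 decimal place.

⟨φ⟩ = (1/(Z₂−Z₁)) ∫ φ₀ e^(−βZ) dZ = φ₀·(e^(−β·Z₁) − e^(−β·Z₂)) / (β·(Z₂−Z₁))
e^(−0.514×2.9) = 0.2252; e^(−0.514×4.2) = 0.1155
⟨φ⟩ = 0.65 × (0.2252 − 0.1155) / (0.514 × 1.3) = 0.65 × 0.1643 = 0.1068

10.7%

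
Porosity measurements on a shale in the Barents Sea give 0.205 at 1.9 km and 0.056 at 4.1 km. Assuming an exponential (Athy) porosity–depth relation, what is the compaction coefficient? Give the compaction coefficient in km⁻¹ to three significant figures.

0.590 km⁻¹

Athy: φ(z) = φ₀ e^(−βz) ⇒ φ₁/φ₂ = e^{β(z₂−z₁)} ⇒ β = ln(φ₁/φ₂)/(z₂−z₁)
β = ln(0.205/0.056) / (4.1 − 1.9) = ln(3.661) / 2.2 = 1.2977 / 2.2 = 0.5898 km⁻¹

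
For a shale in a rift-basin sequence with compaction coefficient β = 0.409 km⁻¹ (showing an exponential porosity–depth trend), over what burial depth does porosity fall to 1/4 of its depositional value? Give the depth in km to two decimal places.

n/n₀ = 1/4 ⇒ exp(−β·Z) = 1/4 ⇒ Z = ln(4) / β
Z = 1.3863 / 0.409 = 3.389 km

3.39 km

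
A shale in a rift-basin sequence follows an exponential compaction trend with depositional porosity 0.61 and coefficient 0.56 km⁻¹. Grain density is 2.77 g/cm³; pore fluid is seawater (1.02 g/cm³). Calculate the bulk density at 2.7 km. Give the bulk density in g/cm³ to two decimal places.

Porosity at depth: n = 0.61·exp(−0.56×2.7) = 0.61×0.2205 = 0.1345
Bulk density: ρ_b = (1−n)ρ_g + n·ρ_f = 0.8655×2.77 + 0.1345×1.02
       = 2.397 + 0.137 = 2.535 g/cm³

2.53 g/cm³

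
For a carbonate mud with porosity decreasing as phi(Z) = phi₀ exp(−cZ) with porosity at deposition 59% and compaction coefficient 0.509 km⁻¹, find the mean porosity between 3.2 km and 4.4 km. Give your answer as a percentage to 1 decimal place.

⟨phi⟩ = (1/(Z₂−Z₁)) ∫ phi₀ e^(−cZ) dZ = phi₀·(e^(−c·Z₁) − e^(−c·Z₂)) / (c·(Z₂−Z₁))
e^(−0.509×3.2) = 0.1962; e^(−0.509×4.4) = 0.1065
⟨phi⟩ = 0.59 × (0.1962 − 0.1065) / (0.509 × 1.2) = 0.59 × 0.1468 = 0.0866

8.7%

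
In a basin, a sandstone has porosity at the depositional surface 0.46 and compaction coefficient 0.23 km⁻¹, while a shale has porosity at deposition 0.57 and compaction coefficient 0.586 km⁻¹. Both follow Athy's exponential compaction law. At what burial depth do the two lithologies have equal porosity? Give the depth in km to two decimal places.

0.60 km

Set φ₀ₐ e^(−kₐz) = φ₀ᵦ e^(−kᵦz) ⇒ ln(φ₀ₐ/φ₀ᵦ) = (kₐ − kᵦ)·z
z = ln(0.46/0.57) / (0.23 − 0.586) = -0.2144 / -0.356 = 0.602 km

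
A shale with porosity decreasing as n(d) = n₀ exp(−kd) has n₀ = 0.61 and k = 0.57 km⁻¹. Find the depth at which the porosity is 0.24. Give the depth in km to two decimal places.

1.64 km

Invert Athy's law: d = ln(n₀/n) / k
d = ln(0.61/0.24) / 0.57 = ln(2.542) / 0.57 = 0.9328 / 0.57 = 1.637 km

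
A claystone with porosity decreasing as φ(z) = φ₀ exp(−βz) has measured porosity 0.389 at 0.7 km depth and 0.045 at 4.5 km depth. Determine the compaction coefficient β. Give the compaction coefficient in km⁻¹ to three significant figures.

0.568 km⁻¹

Athy: φ(z) = φ₀ e^(−βz) ⇒ φ₁/φ₂ = e^{β(z₂−z₁)} ⇒ β = ln(φ₁/φ₂)/(z₂−z₁)
β = ln(0.389/0.045) / (4.5 − 0.7) = ln(8.644) / 3.8 = 2.1569 / 3.8 = 0.5676 km⁻¹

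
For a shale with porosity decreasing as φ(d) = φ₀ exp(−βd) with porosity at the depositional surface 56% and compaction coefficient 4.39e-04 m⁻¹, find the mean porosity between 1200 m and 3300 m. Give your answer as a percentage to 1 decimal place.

Working in km (1 km = 1000 m; β in km⁻¹ = β in m⁻¹ × 1000):
⟨φ⟩ = (1/(d₂−d₁)) ∫ φ₀ e^(−βd) dd = φ₀·(e^(−β·d₁) − e^(−β·d₂)) / (β·(d₂−d₁))
e^(−0.439×1.2) = 0.5905; e^(−0.439×3.3) = 0.2349
⟨φ⟩ = 0.56 × (0.5905 − 0.2349) / (0.439 × 2.1) = 0.56 × 0.3857 = 0.2160

21.6%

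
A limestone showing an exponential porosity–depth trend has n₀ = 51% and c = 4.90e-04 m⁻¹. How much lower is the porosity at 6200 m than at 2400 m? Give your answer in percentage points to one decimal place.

Working in km (1 km = 1000 m; c in km⁻¹ = c in m⁻¹ × 1000):
n(2.4) = 0.51·e^(−0.49×2.4) = 0.1573
n(6.2) = 0.51·e^(−0.49×6.2) = 0.0244
Δn = 0.1573 − 0.0244 = 0.1329

13.3 percentage points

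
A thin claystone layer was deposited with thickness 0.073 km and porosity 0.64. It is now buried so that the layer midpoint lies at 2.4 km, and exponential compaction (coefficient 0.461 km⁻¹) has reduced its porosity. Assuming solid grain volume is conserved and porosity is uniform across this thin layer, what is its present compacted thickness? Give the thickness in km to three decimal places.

0.033 km

Porosity at 2.4 km: φ = 0.64·exp(−0.461×2.4) = 0.2117
Solid-volume conservation: h(1−φ) = h₀(1−φ₀) ⇒ h = h₀·(1−φ₀)/(1−φ)
h = 0.073 × (1 − 0.64)/(1 − 0.2117) = 0.073 × 0.4567 = 0.0333 km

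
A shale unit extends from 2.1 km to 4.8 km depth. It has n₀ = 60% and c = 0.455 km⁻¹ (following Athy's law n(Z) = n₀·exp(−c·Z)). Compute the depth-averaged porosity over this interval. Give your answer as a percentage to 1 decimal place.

13.3%

⟨n⟩ = (1/(Z₂−Z₁)) ∫ n₀ e^(−cZ) dZ = n₀·(e^(−c·Z₁) − e^(−c·Z₂)) / (c·(Z₂−Z₁))
e^(−0.455×2.1) = 0.3846; e^(−0.455×4.8) = 0.1126
⟨n⟩ = 0.6 × (0.3846 − 0.1126) / (0.455 × 2.7) = 0.6 × 0.2214 = 0.1329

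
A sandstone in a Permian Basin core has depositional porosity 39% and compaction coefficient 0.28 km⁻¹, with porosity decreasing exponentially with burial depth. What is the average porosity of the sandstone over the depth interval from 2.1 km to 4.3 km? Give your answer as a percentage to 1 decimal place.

16.2%

⟨φ⟩ = (1/(d₂−d₁)) ∫ φ₀ e^(−cd) dd = φ₀·(e^(−c·d₁) − e^(−c·d₂)) / (c·(d₂−d₁))
e^(−0.28×2.1) = 0.5554; e^(−0.28×4.3) = 0.3000
⟨φ⟩ = 0.39 × (0.5554 − 0.3000) / (0.28 × 2.2) = 0.39 × 0.4147 = 0.1617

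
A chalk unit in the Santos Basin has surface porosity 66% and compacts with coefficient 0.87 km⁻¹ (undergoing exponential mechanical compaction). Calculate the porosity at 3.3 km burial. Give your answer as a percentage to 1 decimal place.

phi = phi₀·exp(−β·z) = 0.66 × exp(−0.87 × 3.3) = 0.66 × exp(−2.871)
  = 0.66 × 0.0566 = 0.0374

3.7%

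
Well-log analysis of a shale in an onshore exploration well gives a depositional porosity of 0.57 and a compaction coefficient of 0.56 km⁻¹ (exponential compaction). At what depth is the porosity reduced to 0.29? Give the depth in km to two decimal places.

Invert Athy's law: z = ln(phi₀/phi) / c
z = ln(0.57/0.29) / 0.56 = ln(1.966) / 0.56 = 0.6758 / 0.56 = 1.207 km

1.21 km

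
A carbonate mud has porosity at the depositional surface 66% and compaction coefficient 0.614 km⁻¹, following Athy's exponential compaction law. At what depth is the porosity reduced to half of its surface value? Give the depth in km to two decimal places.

phi/phi₀ = 1/2 ⇒ exp(−β·Z) = 1/2 ⇒ Z = ln(2) / β
Z = 0.6931 / 0.614 = 1.129 km

1.13 km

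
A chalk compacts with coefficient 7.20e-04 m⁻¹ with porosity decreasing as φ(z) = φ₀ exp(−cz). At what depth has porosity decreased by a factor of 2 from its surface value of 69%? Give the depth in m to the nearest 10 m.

Working in km (1 km = 1000 m; c in km⁻¹ = c in m⁻¹ × 1000):
φ/φ₀ = 1/2 ⇒ exp(−c·z) = 1/2 ⇒ z = ln(2) / c
z = 0.6931 / 0.72 = 0.963 km

960 m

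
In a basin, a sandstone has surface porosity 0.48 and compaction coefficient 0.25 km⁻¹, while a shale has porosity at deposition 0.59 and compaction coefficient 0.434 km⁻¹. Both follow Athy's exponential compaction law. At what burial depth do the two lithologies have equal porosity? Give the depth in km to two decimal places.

1.12 km

Set φ₀ₐ e^(−βₐz) = φ₀ᵦ e^(−βᵦz) ⇒ ln(φ₀ₐ/φ₀ᵦ) = (βₐ − βᵦ)·z
z = ln(0.48/0.59) / (0.25 − 0.434) = -0.2063 / -0.184 = 1.121 km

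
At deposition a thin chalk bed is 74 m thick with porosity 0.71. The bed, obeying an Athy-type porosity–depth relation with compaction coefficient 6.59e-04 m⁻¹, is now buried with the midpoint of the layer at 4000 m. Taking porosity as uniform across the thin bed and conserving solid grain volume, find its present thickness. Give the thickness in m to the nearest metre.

Working in km (1 km = 1000 m; k in km⁻¹ = k in m⁻¹ × 1000):
Porosity at 4 km: n = 0.71·exp(−0.659×4) = 0.0509
Solid-volume conservation: h(1−n) = h₀(1−n₀) ⇒ h = h₀·(1−n₀)/(1−n)
h = 0.074 × (1 − 0.71)/(1 − 0.0509) = 0.074 × 0.3055 = 0.0226 km

23 m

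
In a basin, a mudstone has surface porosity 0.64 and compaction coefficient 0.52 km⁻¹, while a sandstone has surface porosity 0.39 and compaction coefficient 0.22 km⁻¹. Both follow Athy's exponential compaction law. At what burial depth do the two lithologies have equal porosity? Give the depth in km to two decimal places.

Set n₀ₐ e^(−βₐz) = n₀ᵦ e^(−βᵦz) ⇒ ln(n₀ₐ/n₀ᵦ) = (βₐ − βᵦ)·z
z = ln(0.64/0.39) / (0.52 − 0.22) = 0.4953 / 0.3 = 1.651 km

1.65 km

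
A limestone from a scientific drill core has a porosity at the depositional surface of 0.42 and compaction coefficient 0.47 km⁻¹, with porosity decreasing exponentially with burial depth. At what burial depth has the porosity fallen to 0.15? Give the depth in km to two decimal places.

Invert Athy's law: z = ln(φ₀/φ) / β
z = ln(0.42/0.15) / 0.47 = ln(2.8) / 0.47 = 1.0296 / 0.47 = 2.191 km

2.19 km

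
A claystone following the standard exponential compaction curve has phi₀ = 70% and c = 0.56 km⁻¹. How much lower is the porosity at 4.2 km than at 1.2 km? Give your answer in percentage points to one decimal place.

phi(1.2) = 0.7·e^(−0.56×1.2) = 0.3575
phi(4.2) = 0.7·e^(−0.56×4.2) = 0.0666
Δphi = 0.3575 − 0.0666 = 0.2909

29.1 percentage points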